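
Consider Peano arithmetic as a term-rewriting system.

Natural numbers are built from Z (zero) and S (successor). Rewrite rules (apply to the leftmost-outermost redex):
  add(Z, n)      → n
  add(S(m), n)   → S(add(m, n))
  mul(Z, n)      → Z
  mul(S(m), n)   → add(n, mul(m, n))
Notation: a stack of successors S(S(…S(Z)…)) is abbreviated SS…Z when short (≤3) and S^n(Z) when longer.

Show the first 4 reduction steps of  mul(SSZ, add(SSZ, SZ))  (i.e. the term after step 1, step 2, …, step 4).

  start: mul(SSZ, add(SSZ, SZ))
  →1  add(add(SSZ, SZ), mul(SZ, add(SSZ, SZ)))
  →2  add(S(add(SZ, SZ)), mul(SZ, add(SSZ, SZ)))
  →3  S(add(add(SZ, SZ), mul(SZ, add(SSZ, SZ))))
  →4  S(add(S(add(Z, SZ)), mul(SZ, add(SSZ, SZ))))

Answer: after 4 steps: S(add(S(add(Z, SZ)), mul(SZ, add(SSZ, SZ))))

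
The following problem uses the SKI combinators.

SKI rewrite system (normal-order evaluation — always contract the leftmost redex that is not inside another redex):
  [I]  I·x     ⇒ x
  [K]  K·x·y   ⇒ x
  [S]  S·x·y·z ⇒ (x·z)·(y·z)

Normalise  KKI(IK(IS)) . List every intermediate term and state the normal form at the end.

Answer: normal form = K(KS)  (in 3 steps)

Derivation:
  start: KKI(IK(IS))
  step 1: K(IK(IS))
  step 2: K(K(IS))
  step 3: K(KS)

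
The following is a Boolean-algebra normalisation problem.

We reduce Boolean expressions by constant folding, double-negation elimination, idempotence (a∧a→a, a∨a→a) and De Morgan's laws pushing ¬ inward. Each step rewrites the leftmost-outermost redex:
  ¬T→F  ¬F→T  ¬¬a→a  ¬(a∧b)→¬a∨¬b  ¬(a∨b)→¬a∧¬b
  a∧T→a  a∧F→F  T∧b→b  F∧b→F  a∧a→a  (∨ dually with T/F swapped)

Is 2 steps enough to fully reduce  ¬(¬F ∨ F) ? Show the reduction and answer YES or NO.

Answer: NO — after 2 steps the term is F ∧ ¬F, not yet normal

Working:
  start: ¬(¬F ∨ F)
  [1] ¬¬F ∧ ¬F
  [2] F ∧ ¬F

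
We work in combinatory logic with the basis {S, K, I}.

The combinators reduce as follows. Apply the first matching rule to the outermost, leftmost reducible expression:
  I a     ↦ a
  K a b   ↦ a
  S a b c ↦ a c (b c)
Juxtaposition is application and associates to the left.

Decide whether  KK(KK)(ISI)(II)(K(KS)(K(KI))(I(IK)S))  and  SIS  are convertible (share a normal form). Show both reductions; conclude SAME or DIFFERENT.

Term A:
  start: KK(KK)(ISI)(II)(K(KS)(K(KI))(I(IK)S))
  →1  K(ISI)(II)(K(KS)(K(KI))(I(IK)S))
  →2  ISI(K(KS)(K(KI))(I(IK)S))
  →3  SI(K(KS)(K(KI))(I(IK)S))
  →4  SI(KS(I(IK)S))
  →5  SIS

Term B:
  start: SIS

Answer: SAME — A ⇓ SIS, B ⇓ SIS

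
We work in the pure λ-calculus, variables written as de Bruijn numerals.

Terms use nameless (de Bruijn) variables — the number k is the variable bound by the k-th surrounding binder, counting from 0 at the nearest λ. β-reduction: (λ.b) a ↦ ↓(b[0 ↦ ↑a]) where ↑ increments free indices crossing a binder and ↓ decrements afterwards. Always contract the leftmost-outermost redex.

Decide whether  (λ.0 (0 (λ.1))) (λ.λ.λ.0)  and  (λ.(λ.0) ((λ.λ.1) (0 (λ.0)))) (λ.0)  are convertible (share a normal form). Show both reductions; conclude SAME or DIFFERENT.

Answer: SAME — A ⇓ λ.λ.0, B ⇓ λ.λ.0

Working:
Term A:
  start: (λ.0 (0 (λ.1))) (λ.λ.λ.0)
  →1  (λ.λ.λ.0) ((λ.λ.λ.0) (λ.λ.λ.λ.0))
  →2  λ.λ.0

Term B:
  start: (λ.(λ.0) ((λ.λ.1) (0 (λ.0)))) (λ.0)
  →1  (λ.0) ((λ.λ.1) ((λ.0) (λ.0)))
  →2  (λ.λ.1) ((λ.0) (λ.0))
  →3  λ.(λ.0) (λ.0)
  →4  λ.λ.0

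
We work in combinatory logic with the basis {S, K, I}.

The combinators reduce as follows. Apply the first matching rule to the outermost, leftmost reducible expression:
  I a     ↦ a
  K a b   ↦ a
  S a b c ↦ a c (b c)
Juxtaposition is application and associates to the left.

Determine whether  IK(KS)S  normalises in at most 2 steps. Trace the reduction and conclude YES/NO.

Answer: YES — reaches normal form KS in 2 ≤ 2 steps

Working:
  start: IK(KS)S
  [1] K(KS)S
  [2] KS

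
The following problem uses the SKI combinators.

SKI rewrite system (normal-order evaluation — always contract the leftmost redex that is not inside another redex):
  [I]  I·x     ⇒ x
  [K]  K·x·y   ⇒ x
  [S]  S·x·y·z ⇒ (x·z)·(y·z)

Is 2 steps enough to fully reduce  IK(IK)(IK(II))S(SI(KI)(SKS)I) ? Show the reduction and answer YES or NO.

Answer: NO — after 2 steps the term is IKS(SI(KI)(SKS)I), not yet normal

Reduction:
  start: IK(IK)(IK(II))S(SI(KI)(SKS)I)
  step 1: K(IK)(IK(II))S(SI(KI)(SKS)I)
  step 2: IKS(SI(KI)(SKS)I)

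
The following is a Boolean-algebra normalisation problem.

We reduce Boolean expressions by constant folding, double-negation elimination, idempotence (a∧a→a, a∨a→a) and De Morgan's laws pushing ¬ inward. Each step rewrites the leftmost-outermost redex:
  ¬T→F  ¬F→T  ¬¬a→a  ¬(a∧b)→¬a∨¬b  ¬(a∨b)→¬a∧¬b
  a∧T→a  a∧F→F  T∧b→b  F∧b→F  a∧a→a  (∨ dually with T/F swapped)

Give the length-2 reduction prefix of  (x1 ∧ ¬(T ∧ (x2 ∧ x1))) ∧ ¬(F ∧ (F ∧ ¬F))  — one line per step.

  start: (x1 ∧ ¬(T ∧ (x2 ∧ x1))) ∧ ¬(F ∧ (F ∧ ¬F))
  →1  (x1 ∧ (¬T ∨ ¬(x2 ∧ x1))) ∧ ¬(F ∧ (F ∧ ¬F))
  →2  (x1 ∧ (F ∨ ¬(x2 ∧ x1))) ∧ ¬(F ∧ (F ∧ ¬F))

Answer: after 2 steps: (x1 ∧ (F ∨ ¬(x2 ∧ x1))) ∧ ¬(F ∧ (F ∧ ¬F))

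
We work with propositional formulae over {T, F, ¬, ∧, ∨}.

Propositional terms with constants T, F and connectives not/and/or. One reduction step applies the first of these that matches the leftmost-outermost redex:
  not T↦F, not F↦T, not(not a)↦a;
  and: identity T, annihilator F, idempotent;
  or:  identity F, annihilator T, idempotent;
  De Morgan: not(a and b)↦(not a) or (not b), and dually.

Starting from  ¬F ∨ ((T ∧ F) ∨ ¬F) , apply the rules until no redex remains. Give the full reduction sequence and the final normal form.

  start: ¬F ∨ ((T ∧ F) ∨ ¬F)
  [1] T ∨ ((T ∧ F) ∨ ¬F)
  [2] T

Answer: normal form = T  (in 2 steps)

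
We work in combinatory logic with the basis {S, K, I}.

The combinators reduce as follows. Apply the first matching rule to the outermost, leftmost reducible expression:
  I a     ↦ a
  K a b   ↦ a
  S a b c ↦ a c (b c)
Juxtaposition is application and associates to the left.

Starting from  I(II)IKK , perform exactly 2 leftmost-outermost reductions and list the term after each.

Answer: after 2 steps: IIKK

Derivation:
  start: I(II)IKK
  step 1: IIIKK
  step 2: IIKK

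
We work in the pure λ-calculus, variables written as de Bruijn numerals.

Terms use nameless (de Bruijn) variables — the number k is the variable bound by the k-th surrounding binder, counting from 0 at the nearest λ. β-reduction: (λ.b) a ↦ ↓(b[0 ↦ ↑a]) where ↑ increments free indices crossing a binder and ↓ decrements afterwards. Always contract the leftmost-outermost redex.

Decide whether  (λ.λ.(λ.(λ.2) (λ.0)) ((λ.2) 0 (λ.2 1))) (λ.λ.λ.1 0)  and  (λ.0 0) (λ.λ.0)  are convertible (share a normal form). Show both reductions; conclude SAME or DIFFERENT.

Term A:
  start: (λ.λ.(λ.(λ.2) (λ.0)) ((λ.2) 0 (λ.2 1))) (λ.λ.λ.1 0)
  →1  λ.(λ.(λ.2) (λ.0)) ((λ.λ.λ.λ.1 0) 0 (λ.(λ.λ.λ.1 0) 1))
  →2  λ.(λ.1) (λ.0)
  →3  λ.0

Term B:
  start: (λ.0 0) (λ.λ.0)
  →1  (λ.λ.0) (λ.λ.0)
  →2  λ.0

Answer: SAME — A ⇓ λ.0, B ⇓ λ.0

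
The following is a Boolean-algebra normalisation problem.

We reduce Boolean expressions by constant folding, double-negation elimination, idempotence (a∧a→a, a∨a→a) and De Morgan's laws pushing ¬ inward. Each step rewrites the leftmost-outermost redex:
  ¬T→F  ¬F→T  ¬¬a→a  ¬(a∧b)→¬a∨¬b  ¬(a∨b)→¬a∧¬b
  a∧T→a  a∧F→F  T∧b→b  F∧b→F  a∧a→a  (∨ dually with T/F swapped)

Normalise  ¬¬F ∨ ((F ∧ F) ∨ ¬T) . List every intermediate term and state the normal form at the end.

Answer: normal form = F  (in 5 steps)

Reduction:
  start: ¬¬F ∨ ((F ∧ F) ∨ ¬T)
  step 1: F ∨ ((F ∧ F) ∨ ¬T)
  step 2: (F ∧ F) ∨ ¬T
  step 3: F ∨ ¬T
  step 4: ¬T
  step 5: F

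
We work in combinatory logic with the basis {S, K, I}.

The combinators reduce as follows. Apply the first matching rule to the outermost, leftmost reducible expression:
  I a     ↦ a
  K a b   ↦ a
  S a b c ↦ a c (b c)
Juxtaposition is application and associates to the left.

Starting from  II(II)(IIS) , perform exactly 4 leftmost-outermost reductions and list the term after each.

Answer: after 4 steps: IIS

Working:
  start: II(II)(IIS)
  →1  I(II)(IIS)
  →2  II(IIS)
  →3  I(IIS)
  →4  IIS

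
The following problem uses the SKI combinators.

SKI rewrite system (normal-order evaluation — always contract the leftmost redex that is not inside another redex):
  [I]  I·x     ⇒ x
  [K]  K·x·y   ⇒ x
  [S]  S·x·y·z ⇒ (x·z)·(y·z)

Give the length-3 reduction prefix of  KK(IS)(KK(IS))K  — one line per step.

Answer: after 3 steps: K

Derivation:
  start: KK(IS)(KK(IS))K
  step 1: K(KK(IS))K
  step 2: KK(IS)
  step 3: K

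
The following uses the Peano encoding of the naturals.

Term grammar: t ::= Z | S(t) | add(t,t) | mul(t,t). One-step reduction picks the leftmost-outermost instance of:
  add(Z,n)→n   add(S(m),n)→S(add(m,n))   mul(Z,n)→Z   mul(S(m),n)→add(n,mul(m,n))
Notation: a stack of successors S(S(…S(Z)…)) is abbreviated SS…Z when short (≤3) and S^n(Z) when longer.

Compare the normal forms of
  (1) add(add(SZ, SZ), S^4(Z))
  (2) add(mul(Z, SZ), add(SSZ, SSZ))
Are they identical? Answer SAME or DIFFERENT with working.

Term A:
  start: add(add(SZ, SZ), S^4(Z))
  →1  add(S(add(Z, SZ)), S^4(Z))
  →2  S(add(add(Z, SZ), S^4(Z)))
  →3  S(add(SZ, S^4(Z)))
  →4  S(S(add(Z, S^4(Z))))
  →5  S^6(Z)

Term B:
  start: add(mul(Z, SZ), add(SSZ, SSZ))
  →1  add(Z, add(SSZ, SSZ))
  →2  add(SSZ, SSZ)
  →3  S(add(SZ, SSZ))
  →4  S(S(add(Z, SSZ)))
  →5  S^4(Z)

Answer: DIFFERENT — A ⇓ S^6(Z), B ⇓ S^4(Z)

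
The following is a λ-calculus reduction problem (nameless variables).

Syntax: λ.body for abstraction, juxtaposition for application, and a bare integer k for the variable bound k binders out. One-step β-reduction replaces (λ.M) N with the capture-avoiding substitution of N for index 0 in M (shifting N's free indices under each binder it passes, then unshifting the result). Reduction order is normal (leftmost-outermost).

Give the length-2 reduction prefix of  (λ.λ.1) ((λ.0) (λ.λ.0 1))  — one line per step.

  start: (λ.λ.1) ((λ.0) (λ.λ.0 1))
  step 1: λ.(λ.0) (λ.λ.0 1)
  step 2: λ.λ.λ.0 1

Answer: after 2 steps: λ.λ.λ.0 1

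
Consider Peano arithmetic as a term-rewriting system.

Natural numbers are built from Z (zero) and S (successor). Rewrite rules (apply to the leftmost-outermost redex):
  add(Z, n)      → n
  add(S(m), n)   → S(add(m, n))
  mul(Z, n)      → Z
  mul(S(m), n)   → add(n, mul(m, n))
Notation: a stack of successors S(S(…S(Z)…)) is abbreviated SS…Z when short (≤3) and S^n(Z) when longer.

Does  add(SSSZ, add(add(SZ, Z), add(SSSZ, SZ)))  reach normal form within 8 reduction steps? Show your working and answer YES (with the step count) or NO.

  start: add(SSSZ, add(add(SZ, Z), add(SSSZ, SZ)))
  [1] S(add(SSZ, add(add(SZ, Z), add(SSSZ, SZ))))
  [2] S(S(add(SZ, add(add(SZ, Z), add(SSSZ, SZ)))))
  [3] S(S(S(add(Z, add(add(SZ, Z), add(SSSZ, SZ))))))
  [4] S(S(S(add(add(SZ, Z), add(SSSZ, SZ)))))
  [5] S(S(S(add(S(add(Z, Z)), add(SSSZ, SZ)))))
  [6] S(S(S(S(add(add(Z, Z), add(SSSZ, SZ))))))
  [7] S(S(S(S(add(Z, add(SSSZ, SZ))))))
  [8] S(S(S(S(add(SSSZ, SZ)))))

Answer: NO — after 8 steps the term is S(S(S(S(add(SSSZ, SZ))))), not yet normal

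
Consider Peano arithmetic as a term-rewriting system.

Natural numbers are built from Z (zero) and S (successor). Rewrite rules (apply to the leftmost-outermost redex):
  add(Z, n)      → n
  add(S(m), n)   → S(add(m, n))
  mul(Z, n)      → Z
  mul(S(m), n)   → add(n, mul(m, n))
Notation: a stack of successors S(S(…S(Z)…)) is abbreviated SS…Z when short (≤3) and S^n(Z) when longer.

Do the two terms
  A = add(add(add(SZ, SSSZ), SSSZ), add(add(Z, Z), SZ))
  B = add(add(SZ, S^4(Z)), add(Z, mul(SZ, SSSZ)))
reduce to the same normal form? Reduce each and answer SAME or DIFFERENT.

Term A:
  start: add(add(add(SZ, SSSZ), SSSZ), add(add(Z, Z), SZ))
  step 1: add(add(S(add(Z, SSSZ)), SSSZ), add(add(Z, Z), SZ))
  step 2: add(S(add(add(Z, SSSZ), SSSZ)), add(add(Z, Z), SZ))
  step 3: S(add(add(add(Z, SSSZ), SSSZ), add(add(Z, Z), SZ)))
  step 4: S(add(add(SSSZ, SSSZ), add(add(Z, Z), SZ)))
  step 5: S(add(S(add(SSZ, SSSZ)), add(add(Z, Z), SZ)))
  step 6: S(S(add(add(SSZ, SSSZ), add(add(Z, Z), SZ))))
  step 7: S(S(add(S(add(SZ, SSSZ)), add(add(Z, Z), SZ))))
  step 8: S(S(S(add(add(SZ, SSSZ), add(add(Z, Z), SZ)))))
  step 9: S(S(S(add(S(add(Z, SSSZ)), add(add(Z, Z), SZ)))))
  step 10: S(S(S(S(add(add(Z, SSSZ), add(add(Z, Z), SZ))))))
  step 11: S(S(S(S(add(SSSZ, add(add(Z, Z), SZ))))))
  step 12: S(S(S(S(S(add(SSZ, add(add(Z, Z), SZ)))))))
  step 13: S(S(S(S(S(S(add(SZ, add(add(Z, Z), SZ))))))))
  step 14: S(S(S(S(S(S(S(add(Z, add(add(Z, Z), SZ)))))))))
  step 15: S(S(S(S(S(S(S(add(add(Z, Z), SZ))))))))
  step 16: S(S(S(S(S(S(S(add(Z, SZ))))))))
  step 17: S^8(Z)

Term B:
  start: add(add(SZ, S^4(Z)), add(Z, mul(SZ, SSSZ)))
  step 1: add(S(add(Z, S^4(Z))), add(Z, mul(SZ, SSSZ)))
  step 2: S(add(add(Z, S^4(Z)), add(Z, mul(SZ, SSSZ))))
  step 3: S(add(S^4(Z), add(Z, mul(SZ, SSSZ))))
  step 4: S(S(add(SSSZ, add(Z, mul(SZ, SSSZ)))))
  step 5: S(S(S(add(SSZ, add(Z, mul(SZ, SSSZ))))))
  step 6: S(S(S(S(add(SZ, add(Z, mul(SZ, SSSZ)))))))
  step 7: S(S(S(S(S(add(Z, add(Z, mul(SZ, SSSZ))))))))
  step 8: S(S(S(S(S(add(Z, mul(SZ, SSSZ)))))))
  step 9: S(S(S(S(S(mul(SZ, SSSZ))))))
  step 10: S(S(S(S(S(add(SSSZ, mul(Z, SSSZ)))))))
  step 11: S(S(S(S(S(S(add(SSZ, mul(Z, SSSZ))))))))
  step 12: S(S(S(S(S(S(S(add(SZ, mul(Z, SSSZ)))))))))
  step 13: S(S(S(S(S(S(S(S(add(Z, mul(Z, SSSZ))))))))))
  step 14: S(S(S(S(S(S(S(S(mul(Z, SSSZ)))))))))
  step 15: S^8(Z)

Answer: SAME — A ⇓ S^8(Z), B ⇓ S^8(Z)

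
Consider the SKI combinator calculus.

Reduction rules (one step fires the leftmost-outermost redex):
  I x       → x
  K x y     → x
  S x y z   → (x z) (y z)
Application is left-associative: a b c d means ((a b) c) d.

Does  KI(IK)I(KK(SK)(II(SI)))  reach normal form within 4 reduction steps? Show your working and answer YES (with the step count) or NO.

Answer: NO — after 4 steps the term is K(II(SI)), not yet normal

Reduction:
  start: KI(IK)I(KK(SK)(II(SI)))
  →1  II(KK(SK)(II(SI)))
  →2  I(KK(SK)(II(SI)))
  →3  KK(SK)(II(SI))
  →4  K(II(SI))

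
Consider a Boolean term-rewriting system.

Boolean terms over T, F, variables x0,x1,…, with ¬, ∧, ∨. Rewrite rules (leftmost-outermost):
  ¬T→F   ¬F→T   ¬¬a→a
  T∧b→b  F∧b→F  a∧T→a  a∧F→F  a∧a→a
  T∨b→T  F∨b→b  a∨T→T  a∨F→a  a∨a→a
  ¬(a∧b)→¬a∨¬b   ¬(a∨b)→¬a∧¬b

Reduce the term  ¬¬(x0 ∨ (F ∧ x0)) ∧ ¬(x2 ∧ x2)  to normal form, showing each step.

Answer: normal form = x0 ∧ ¬x2  (in 5 steps)

Derivation:
  start: ¬¬(x0 ∨ (F ∧ x0)) ∧ ¬(x2 ∧ x2)
  [1] (x0 ∨ (F ∧ x0)) ∧ ¬(x2 ∧ x2)
  [2] (x0 ∨ F) ∧ ¬(x2 ∧ x2)
  [3] x0 ∧ ¬(x2 ∧ x2)
  [4] x0 ∧ (¬x2 ∨ ¬x2)
  [5] x0 ∧ ¬x2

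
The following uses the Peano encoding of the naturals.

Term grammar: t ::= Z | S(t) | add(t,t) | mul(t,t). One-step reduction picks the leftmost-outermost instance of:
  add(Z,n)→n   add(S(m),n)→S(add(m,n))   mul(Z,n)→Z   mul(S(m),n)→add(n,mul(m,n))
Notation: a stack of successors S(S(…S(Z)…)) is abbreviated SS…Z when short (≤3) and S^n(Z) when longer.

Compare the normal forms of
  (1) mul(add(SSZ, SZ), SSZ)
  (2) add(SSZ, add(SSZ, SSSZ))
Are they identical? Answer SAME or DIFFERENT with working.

Term A:
  start: mul(add(SSZ, SZ), SSZ)
  [1] mul(S(add(SZ, SZ)), SSZ)
  [2] add(SSZ, mul(add(SZ, SZ), SSZ))
  [3] S(add(SZ, mul(add(SZ, SZ), SSZ)))
  [4] S(S(add(Z, mul(add(SZ, SZ), SSZ))))
  [5] S(S(mul(add(SZ, SZ), SSZ)))
  [6] S(S(mul(S(add(Z, SZ)), SSZ)))
  [7] S(S(add(SSZ, mul(add(Z, SZ), SSZ))))
  [8] S(S(S(add(SZ, mul(add(Z, SZ), SSZ)))))
  [9] S(S(S(S(add(Z, mul(add(Z, SZ), SSZ))))))
  [10] S(S(S(S(mul(add(Z, SZ), SSZ)))))
  [11] S(S(S(S(mul(SZ, SSZ)))))
  [12] S(S(S(S(add(SSZ, mul(Z, SSZ))))))
  [13] S(S(S(S(S(add(SZ, mul(Z, SSZ)))))))
  [14] S(S(S(S(S(S(add(Z, mul(Z, SSZ))))))))
  [15] S(S(S(S(S(S(mul(Z, SSZ)))))))
  [16] S^6(Z)

Term B:
  start: add(SSZ, add(SSZ, SSSZ))
  [1] S(add(SZ, add(SSZ, SSSZ)))
  [2] S(S(add(Z, add(SSZ, SSSZ))))
  [3] S(S(add(SSZ, SSSZ)))
  [4] S(S(S(add(SZ, SSSZ))))
  [5] S(S(S(S(add(Z, SSSZ)))))
  [6] S^7(Z)

Answer: DIFFERENT — A ⇓ S^6(Z), B ⇓ S^7(Z)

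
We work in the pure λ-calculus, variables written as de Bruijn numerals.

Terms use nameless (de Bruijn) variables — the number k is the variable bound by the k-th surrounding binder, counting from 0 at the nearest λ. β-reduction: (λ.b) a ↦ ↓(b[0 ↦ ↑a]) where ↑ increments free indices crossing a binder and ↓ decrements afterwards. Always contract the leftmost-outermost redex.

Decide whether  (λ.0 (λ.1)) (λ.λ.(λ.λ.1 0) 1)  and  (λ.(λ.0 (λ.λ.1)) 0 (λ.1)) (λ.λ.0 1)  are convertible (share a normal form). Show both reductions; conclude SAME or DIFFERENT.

Term A:
  start: (λ.0 (λ.1)) (λ.λ.(λ.λ.1 0) 1)
  [1] (λ.λ.(λ.λ.1 0) 1) (λ.λ.λ.(λ.λ.1 0) 1)
  [2] λ.(λ.λ.1 0) (λ.λ.λ.(λ.λ.1 0) 1)
  [3] λ.λ.(λ.λ.λ.(λ.λ.1 0) 1) 0
  [4] λ.λ.λ.λ.(λ.λ.1 0) 1
  [5] λ.λ.λ.λ.λ.2 0

Term B:
  start: (λ.(λ.0 (λ.λ.1)) 0 (λ.1)) (λ.λ.0 1)
  [1] (λ.0 (λ.λ.1)) (λ.λ.0 1) (λ.λ.λ.0 1)
  [2] (λ.λ.0 1) (λ.λ.1) (λ.λ.λ.0 1)
  [3] (λ.0 (λ.λ.1)) (λ.λ.λ.0 1)
  [4] (λ.λ.λ.0 1) (λ.λ.1)
  [5] λ.λ.0 1

Answer: DIFFERENT — A ⇓ λ.λ.λ.λ.λ.2 0, B ⇓ λ.λ.0 1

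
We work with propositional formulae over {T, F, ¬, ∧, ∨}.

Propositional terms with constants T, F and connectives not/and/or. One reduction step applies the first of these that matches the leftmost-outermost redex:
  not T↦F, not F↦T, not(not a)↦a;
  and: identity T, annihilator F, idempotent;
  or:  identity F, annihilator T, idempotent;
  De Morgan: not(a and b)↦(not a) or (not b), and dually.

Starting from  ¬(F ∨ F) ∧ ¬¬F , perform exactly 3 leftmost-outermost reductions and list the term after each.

Answer: after 3 steps: T ∧ ¬¬F

Derivation:
  start: ¬(F ∨ F) ∧ ¬¬F
  →1  (¬F ∧ ¬F) ∧ ¬¬F
  →2  ¬F ∧ ¬¬F
  →3  T ∧ ¬¬F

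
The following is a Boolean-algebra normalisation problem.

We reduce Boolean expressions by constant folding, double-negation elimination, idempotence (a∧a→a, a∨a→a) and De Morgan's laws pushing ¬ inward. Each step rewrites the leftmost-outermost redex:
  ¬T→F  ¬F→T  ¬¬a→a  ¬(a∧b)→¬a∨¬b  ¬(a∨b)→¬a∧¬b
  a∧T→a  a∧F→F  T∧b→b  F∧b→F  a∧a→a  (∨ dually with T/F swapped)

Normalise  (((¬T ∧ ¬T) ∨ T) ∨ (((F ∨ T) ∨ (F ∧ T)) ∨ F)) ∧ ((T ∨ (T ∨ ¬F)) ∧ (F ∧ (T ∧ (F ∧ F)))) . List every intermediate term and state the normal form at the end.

  start: (((¬T ∧ ¬T) ∨ T) ∨ (((F ∨ T) ∨ (F ∧ T)) ∨ F)) ∧ ((T ∨ (T ∨ ¬F)) ∧ (F ∧ (T ∧ (F ∧ F))))
  step 1: (T ∨ (((F ∨ T) ∨ (F ∧ T)) ∨ F)) ∧ ((T ∨ (T ∨ ¬F)) ∧ (F ∧ (T ∧ (F ∧ F))))
  step 2: T ∧ ((T ∨ (T ∨ ¬F)) ∧ (F ∧ (T ∧ (F ∧ F))))
  step 3: (T ∨ (T ∨ ¬F)) ∧ (F ∧ (T ∧ (F ∧ F)))
  step 4: T ∧ (F ∧ (T ∧ (F ∧ F)))
  step 5: F ∧ (T ∧ (F ∧ F))
  step 6: F

Answer: normal form = F  (in 6 steps)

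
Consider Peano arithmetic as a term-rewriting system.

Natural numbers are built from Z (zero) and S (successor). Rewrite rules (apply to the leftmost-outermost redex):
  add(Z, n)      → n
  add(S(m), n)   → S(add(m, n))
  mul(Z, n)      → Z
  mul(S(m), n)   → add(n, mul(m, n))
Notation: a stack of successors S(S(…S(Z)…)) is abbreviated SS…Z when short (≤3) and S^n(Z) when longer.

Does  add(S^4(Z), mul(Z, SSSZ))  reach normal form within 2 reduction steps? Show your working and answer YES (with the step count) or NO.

  start: add(S^4(Z), mul(Z, SSSZ))
  [1] S(add(SSSZ, mul(Z, SSSZ)))
  [2] S(S(add(SSZ, mul(Z, SSSZ))))

Answer: NO — after 2 steps the term is S(S(add(SSZ, mul(Z, SSSZ)))), not yet normal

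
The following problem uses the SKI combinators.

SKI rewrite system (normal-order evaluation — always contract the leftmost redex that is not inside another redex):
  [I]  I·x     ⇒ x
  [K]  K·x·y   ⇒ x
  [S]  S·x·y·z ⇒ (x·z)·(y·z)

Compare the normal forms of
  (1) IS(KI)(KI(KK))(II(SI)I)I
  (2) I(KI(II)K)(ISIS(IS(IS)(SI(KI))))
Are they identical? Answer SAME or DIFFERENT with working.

Term A:
  start: IS(KI)(KI(KK))(II(SI)I)I
  →1  S(KI)(KI(KK))(II(SI)I)I
  →2  KI(II(SI)I)(KI(KK)(II(SI)I))I
  →3  I(KI(KK)(II(SI)I))I
  →4  KI(KK)(II(SI)I)I
  →5  I(II(SI)I)I
  →6  II(SI)II
  →7  I(SI)II
  →8  SIII
  →9  II(II)
  →10  I(II)
  →11  II
  →12  I

Term B:
  start: I(KI(II)K)(ISIS(IS(IS)(SI(KI))))
  →1  KI(II)K(ISIS(IS(IS)(SI(KI))))
  →2  IK(ISIS(IS(IS)(SI(KI))))
  →3  K(ISIS(IS(IS)(SI(KI))))
  →4  K(SIS(IS(IS)(SI(KI))))
  →5  K(I(IS(IS)(SI(KI)))(S(IS(IS)(SI(KI)))))
  →6  K(IS(IS)(SI(KI))(S(IS(IS)(SI(KI)))))
  →7  K(S(IS)(SI(KI))(S(IS(IS)(SI(KI)))))
  →8  K(IS(S(IS(IS)(SI(KI))))(SI(KI)(S(IS(IS)(SI(KI))))))
  →9  K(S(S(IS(IS)(SI(KI))))(SI(KI)(S(IS(IS)(SI(KI))))))
  →10  K(S(S(S(IS)(SI(KI))))(SI(KI)(S(IS(IS)(SI(KI))))))
  →11  K(S(S(SS(SI(KI))))(SI(KI)(S(IS(IS)(SI(KI))))))
  →12  K(S(S(SS(SI(KI))))(I(S(IS(IS)(SI(KI))))(KI(S(IS(IS)(SI(KI)))))))
  →13  K(S(S(SS(SI(KI))))(S(IS(IS)(SI(KI)))(KI(S(IS(IS)(SI(KI)))))))
  →14  K(S(S(SS(SI(KI))))(S(S(IS)(SI(KI)))(KI(S(IS(IS)(SI(KI)))))))
  →15  K(S(S(SS(SI(KI))))(S(SS(SI(KI)))(KI(S(IS(IS)(SI(KI)))))))
  →16  K(S(S(SS(SI(KI))))(S(SS(SI(KI)))I))

Answer: DIFFERENT — A ⇓ I, B ⇓ K(S(S(SS(SI(KI))))(S(SS(SI(KI)))I))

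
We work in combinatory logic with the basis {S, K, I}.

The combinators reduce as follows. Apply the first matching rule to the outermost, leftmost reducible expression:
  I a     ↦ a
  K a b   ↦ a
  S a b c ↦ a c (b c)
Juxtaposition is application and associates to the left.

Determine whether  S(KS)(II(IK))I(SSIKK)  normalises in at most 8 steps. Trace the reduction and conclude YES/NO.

  start: S(KS)(II(IK))I(SSIKK)
  →1  KSI(II(IK)I)(SSIKK)
  →2  S(II(IK)I)(SSIKK)
  →3  S(I(IK)I)(SSIKK)
  →4  S(IKI)(SSIKK)
  →5  S(KI)(SSIKK)
  →6  S(KI)(SK(IK)K)
  →7  S(KI)(KK(IKK))
  →8  S(KI)K

Answer: YES — reaches normal form S(KI)K in 8 ≤ 8 steps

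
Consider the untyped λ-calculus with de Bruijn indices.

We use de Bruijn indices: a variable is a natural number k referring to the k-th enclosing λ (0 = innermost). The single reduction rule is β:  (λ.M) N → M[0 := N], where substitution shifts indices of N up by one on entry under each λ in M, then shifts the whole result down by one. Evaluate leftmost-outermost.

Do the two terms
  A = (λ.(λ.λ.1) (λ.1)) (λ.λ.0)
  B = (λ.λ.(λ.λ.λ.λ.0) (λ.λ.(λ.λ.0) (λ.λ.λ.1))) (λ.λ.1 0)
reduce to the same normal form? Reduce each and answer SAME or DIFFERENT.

Term A:
  start: (λ.(λ.λ.1) (λ.1)) (λ.λ.0)
  [1] (λ.λ.1) (λ.λ.λ.0)
  [2] λ.λ.λ.λ.0

Term B:
  start: (λ.λ.(λ.λ.λ.λ.0) (λ.λ.(λ.λ.0) (λ.λ.λ.1))) (λ.λ.1 0)
  [1] λ.(λ.λ.λ.λ.0) (λ.λ.(λ.λ.0) (λ.λ.λ.1))
  [2] λ.λ.λ.λ.0

Answer: SAME — A ⇓ λ.λ.λ.λ.0, B ⇓ λ.λ.λ.λ.0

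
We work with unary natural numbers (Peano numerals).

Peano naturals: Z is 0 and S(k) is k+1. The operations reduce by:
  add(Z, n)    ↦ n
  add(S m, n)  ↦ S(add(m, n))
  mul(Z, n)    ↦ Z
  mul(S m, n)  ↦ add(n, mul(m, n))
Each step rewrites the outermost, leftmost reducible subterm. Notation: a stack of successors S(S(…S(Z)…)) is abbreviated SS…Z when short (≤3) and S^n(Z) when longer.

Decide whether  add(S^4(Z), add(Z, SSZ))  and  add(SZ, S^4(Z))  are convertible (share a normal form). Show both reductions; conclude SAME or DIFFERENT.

Answer: DIFFERENT — A ⇓ S^6(Z), B ⇓ S^5(Z)

Reduction:
Term A:
  start: add(S^4(Z), add(Z, SSZ))
  step 1: S(add(SSSZ, add(Z, SSZ)))
  step 2: S(S(add(SSZ, add(Z, SSZ))))
  step 3: S(S(S(add(SZ, add(Z, SSZ)))))
  step 4: S(S(S(S(add(Z, add(Z, SSZ))))))
  step 5: S(S(S(S(add(Z, SSZ)))))
  step 6: S^6(Z)

Term B:
  start: add(SZ, S^4(Z))
  step 1: S(add(Z, S^4(Z)))
  step 2: S^5(Z)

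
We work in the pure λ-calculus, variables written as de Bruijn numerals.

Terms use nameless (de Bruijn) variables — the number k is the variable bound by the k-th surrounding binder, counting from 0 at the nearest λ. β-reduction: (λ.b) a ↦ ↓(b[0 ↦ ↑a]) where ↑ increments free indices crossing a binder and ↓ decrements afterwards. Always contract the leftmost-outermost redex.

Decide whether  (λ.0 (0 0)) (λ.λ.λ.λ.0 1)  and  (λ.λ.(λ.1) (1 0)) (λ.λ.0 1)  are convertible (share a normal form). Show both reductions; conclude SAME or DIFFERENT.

Term A:
  start: (λ.0 (0 0)) (λ.λ.λ.λ.0 1)
  →1  (λ.λ.λ.λ.0 1) ((λ.λ.λ.λ.0 1) (λ.λ.λ.λ.0 1))
  →2  λ.λ.λ.0 1

Term B:
  start: (λ.λ.(λ.1) (1 0)) (λ.λ.0 1)
  →1  λ.(λ.1) ((λ.λ.0 1) 0)
  →2  λ.0

Answer: DIFFERENT — A ⇓ λ.λ.λ.0 1, B ⇓ λ.0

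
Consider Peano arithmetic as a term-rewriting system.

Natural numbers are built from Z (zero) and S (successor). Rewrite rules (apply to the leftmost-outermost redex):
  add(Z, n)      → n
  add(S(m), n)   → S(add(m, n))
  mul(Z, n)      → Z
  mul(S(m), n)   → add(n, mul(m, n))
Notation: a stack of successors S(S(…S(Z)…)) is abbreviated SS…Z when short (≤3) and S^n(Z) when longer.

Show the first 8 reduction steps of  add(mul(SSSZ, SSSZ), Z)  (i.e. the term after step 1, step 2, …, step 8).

Answer: after 8 steps: S(S(S(add(mul(SSZ, SSSZ), Z))))

Derivation:
  start: add(mul(SSSZ, SSSZ), Z)
  [1] add(add(SSSZ, mul(SSZ, SSSZ)), Z)
  [2] add(S(add(SSZ, mul(SSZ, SSSZ))), Z)
  [3] S(add(add(SSZ, mul(SSZ, SSSZ)), Z))
  [4] S(add(S(add(SZ, mul(SSZ, SSSZ))), Z))
  [5] S(S(add(add(SZ, mul(SSZ, SSSZ)), Z)))
  [6] S(S(add(S(add(Z, mul(SSZ, SSSZ))), Z)))
  [7] S(S(S(add(add(Z, mul(SSZ, SSSZ)), Z))))
  [8] S(S(S(add(mul(SSZ, SSSZ), Z))))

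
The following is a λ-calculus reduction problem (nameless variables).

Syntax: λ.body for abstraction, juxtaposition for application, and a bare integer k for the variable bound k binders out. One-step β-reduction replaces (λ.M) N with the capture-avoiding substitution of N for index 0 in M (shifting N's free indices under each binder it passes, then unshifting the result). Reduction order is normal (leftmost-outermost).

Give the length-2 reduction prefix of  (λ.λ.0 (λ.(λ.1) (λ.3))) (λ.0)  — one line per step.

Answer: after 2 steps: λ.0 (λ.0)

Working:
  start: (λ.λ.0 (λ.(λ.1) (λ.3))) (λ.0)
  step 1: λ.0 (λ.(λ.1) (λ.λ.0))
  step 2: λ.0 (λ.0)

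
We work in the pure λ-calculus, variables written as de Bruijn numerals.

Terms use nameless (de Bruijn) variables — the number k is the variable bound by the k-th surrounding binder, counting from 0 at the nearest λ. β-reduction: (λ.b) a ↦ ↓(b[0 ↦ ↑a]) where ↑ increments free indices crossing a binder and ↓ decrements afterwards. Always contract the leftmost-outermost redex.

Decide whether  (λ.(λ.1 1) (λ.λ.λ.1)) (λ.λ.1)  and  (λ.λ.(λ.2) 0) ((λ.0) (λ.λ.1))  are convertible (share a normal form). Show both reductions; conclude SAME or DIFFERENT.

Answer: SAME — A ⇓ λ.λ.λ.1, B ⇓ λ.λ.λ.1

Working:
Term A:
  start: (λ.(λ.1 1) (λ.λ.λ.1)) (λ.λ.1)
  →1  (λ.(λ.λ.1) (λ.λ.1)) (λ.λ.λ.1)
  →2  (λ.λ.1) (λ.λ.1)
  →3  λ.λ.λ.1

Term B:
  start: (λ.λ.(λ.2) 0) ((λ.0) (λ.λ.1))
  →1  λ.(λ.(λ.0) (λ.λ.1)) 0
  →2  λ.(λ.0) (λ.λ.1)
  →3  λ.λ.λ.1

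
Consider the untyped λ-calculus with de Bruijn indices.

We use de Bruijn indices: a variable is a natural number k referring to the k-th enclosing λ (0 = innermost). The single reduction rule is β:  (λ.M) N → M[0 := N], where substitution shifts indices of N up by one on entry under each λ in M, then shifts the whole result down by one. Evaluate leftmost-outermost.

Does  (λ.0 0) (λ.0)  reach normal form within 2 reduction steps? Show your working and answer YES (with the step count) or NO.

  start: (λ.0 0) (λ.0)
  →1  (λ.0) (λ.0)
  →2  λ.0

Answer: YES — reaches normal form λ.0 in 2 ≤ 2 steps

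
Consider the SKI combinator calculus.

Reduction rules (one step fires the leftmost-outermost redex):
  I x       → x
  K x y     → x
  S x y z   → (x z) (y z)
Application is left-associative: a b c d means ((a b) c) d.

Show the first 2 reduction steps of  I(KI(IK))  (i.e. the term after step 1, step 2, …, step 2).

Answer: after 2 steps: I

Working:
  start: I(KI(IK))
  step 1: KI(IK)
  step 2: I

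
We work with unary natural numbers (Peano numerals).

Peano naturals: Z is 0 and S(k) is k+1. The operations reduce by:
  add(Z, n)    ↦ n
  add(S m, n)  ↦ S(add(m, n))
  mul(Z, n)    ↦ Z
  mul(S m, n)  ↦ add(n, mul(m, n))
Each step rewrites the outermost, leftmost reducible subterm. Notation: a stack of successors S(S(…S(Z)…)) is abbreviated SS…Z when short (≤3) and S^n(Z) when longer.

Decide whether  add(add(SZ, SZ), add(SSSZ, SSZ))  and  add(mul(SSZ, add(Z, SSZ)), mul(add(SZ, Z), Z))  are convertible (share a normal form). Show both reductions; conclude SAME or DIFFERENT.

Term A:
  start: add(add(SZ, SZ), add(SSSZ, SSZ))
  [1] add(S(add(Z, SZ)), add(SSSZ, SSZ))
  [2] S(add(add(Z, SZ), add(SSSZ, SSZ)))
  [3] S(add(SZ, add(SSSZ, SSZ)))
  [4] S(S(add(Z, add(SSSZ, SSZ))))
  [5] S(S(add(SSSZ, SSZ)))
  [6] S(S(S(add(SSZ, SSZ))))
  [7] S(S(S(S(add(SZ, SSZ)))))
  [8] S(S(S(S(S(add(Z, SSZ))))))
  [9] S^7(Z)

Term B:
  start: add(mul(SSZ, add(Z, SSZ)), mul(add(SZ, Z), Z))
  [1] add(add(add(Z, SSZ), mul(SZ, add(Z, SSZ))), mul(add(SZ, Z), Z))
  [2] add(add(SSZ, mul(SZ, add(Z, SSZ))), mul(add(SZ, Z), Z))
  [3] add(S(add(SZ, mul(SZ, add(Z, SSZ)))), mul(add(SZ, Z), Z))
  [4] S(add(add(SZ, mul(SZ, add(Z, SSZ))), mul(add(SZ, Z), Z)))
  [5] S(add(S(add(Z, mul(SZ, add(Z, SSZ)))), mul(add(SZ, Z), Z)))
  [6] S(S(add(add(Z, mul(SZ, add(Z, SSZ))), mul(add(SZ, Z), Z))))
  [7] S(S(add(mul(SZ, add(Z, SSZ)), mul(add(SZ, Z), Z))))
  [8] S(S(add(add(add(Z, SSZ), mul(Z, add(Z, SSZ))), mul(add(SZ, Z), Z))))
  [9] S(S(add(add(SSZ, mul(Z, add(Z, SSZ))), mul(add(SZ, Z), Z))))
  [10] S(S(add(S(add(SZ, mul(Z, add(Z, SSZ)))), mul(add(SZ, Z), Z))))
  [11] S(S(S(add(add(SZ, mul(Z, add(Z, SSZ))), mul(add(SZ, Z), Z)))))
  [12] S(S(S(add(S(add(Z, mul(Z, add(Z, SSZ)))), mul(add(SZ, Z), Z)))))
  [13] S(S(S(S(add(add(Z, mul(Z, add(Z, SSZ))), mul(add(SZ, Z), Z))))))
  [14] S(S(S(S(add(mul(Z, add(Z, SSZ)), mul(add(SZ, Z), Z))))))
  [15] S(S(S(S(add(Z, mul(add(SZ, Z), Z))))))
  [16] S(S(S(S(mul(add(SZ, Z), Z)))))
  [17] S(S(S(S(mul(S(add(Z, Z)), Z)))))
  [18] S(S(S(S(add(Z, mul(add(Z, Z), Z))))))
  [19] S(S(S(S(mul(add(Z, Z), Z)))))
  [20] S(S(S(S(mul(Z, Z)))))
  [21] S^4(Z)

Answer: DIFFERENT — A ⇓ S^7(Z), B ⇓ S^4(Z)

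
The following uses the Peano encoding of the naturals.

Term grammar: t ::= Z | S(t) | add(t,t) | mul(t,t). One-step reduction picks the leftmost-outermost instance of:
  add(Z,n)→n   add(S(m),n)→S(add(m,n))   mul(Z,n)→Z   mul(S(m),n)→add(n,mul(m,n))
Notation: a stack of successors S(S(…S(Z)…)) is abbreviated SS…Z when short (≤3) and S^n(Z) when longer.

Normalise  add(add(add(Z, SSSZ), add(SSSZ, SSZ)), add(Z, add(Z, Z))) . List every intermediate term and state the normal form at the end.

  start: add(add(add(Z, SSSZ), add(SSSZ, SSZ)), add(Z, add(Z, Z)))
  step 1: add(add(SSSZ, add(SSSZ, SSZ)), add(Z, add(Z, Z)))
  step 2: add(S(add(SSZ, add(SSSZ, SSZ))), add(Z, add(Z, Z)))
  step 3: S(add(add(SSZ, add(SSSZ, SSZ)), add(Z, add(Z, Z))))
  step 4: S(add(S(add(SZ, add(SSSZ, SSZ))), add(Z, add(Z, Z))))
  step 5: S(S(add(add(SZ, add(SSSZ, SSZ)), add(Z, add(Z, Z)))))
  step 6: S(S(add(S(add(Z, add(SSSZ, SSZ))), add(Z, add(Z, Z)))))
  step 7: S(S(S(add(add(Z, add(SSSZ, SSZ)), add(Z, add(Z, Z))))))
  step 8: S(S(S(add(add(SSSZ, SSZ), add(Z, add(Z, Z))))))
  step 9: S(S(S(add(S(add(SSZ, SSZ)), add(Z, add(Z, Z))))))
  step 10: S(S(S(S(add(add(SSZ, SSZ), add(Z, add(Z, Z)))))))
  step 11: S(S(S(S(add(S(add(SZ, SSZ)), add(Z, add(Z, Z)))))))
  step 12: S(S(S(S(S(add(add(SZ, SSZ), add(Z, add(Z, Z))))))))
  step 13: S(S(S(S(S(add(S(add(Z, SSZ)), add(Z, add(Z, Z))))))))
  step 14: S(S(S(S(S(S(add(add(Z, SSZ), add(Z, add(Z, Z)))))))))
  step 15: S(S(S(S(S(S(add(SSZ, add(Z, add(Z, Z)))))))))
  step 16: S(S(S(S(S(S(S(add(SZ, add(Z, add(Z, Z))))))))))
  step 17: S(S(S(S(S(S(S(S(add(Z, add(Z, add(Z, Z)))))))))))
  step 18: S(S(S(S(S(S(S(S(add(Z, add(Z, Z))))))))))
  step 19: S(S(S(S(S(S(S(S(add(Z, Z)))))))))
  step 20: S^8(Z)

Answer: normal form = S^8(Z)  (in 20 steps)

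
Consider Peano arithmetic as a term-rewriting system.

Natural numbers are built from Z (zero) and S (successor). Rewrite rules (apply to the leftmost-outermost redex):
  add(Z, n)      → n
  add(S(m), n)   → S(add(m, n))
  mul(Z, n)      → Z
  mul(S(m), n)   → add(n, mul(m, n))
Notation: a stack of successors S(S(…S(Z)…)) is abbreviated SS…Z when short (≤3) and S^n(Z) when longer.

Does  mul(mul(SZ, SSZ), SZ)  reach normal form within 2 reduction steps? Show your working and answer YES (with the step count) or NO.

  start: mul(mul(SZ, SSZ), SZ)
  [1] mul(add(SSZ, mul(Z, SSZ)), SZ)
  [2] mul(S(add(SZ, mul(Z, SSZ))), SZ)

Answer: NO — after 2 steps the term is mul(S(add(SZ, mul(Z, SSZ))), SZ), not yet normal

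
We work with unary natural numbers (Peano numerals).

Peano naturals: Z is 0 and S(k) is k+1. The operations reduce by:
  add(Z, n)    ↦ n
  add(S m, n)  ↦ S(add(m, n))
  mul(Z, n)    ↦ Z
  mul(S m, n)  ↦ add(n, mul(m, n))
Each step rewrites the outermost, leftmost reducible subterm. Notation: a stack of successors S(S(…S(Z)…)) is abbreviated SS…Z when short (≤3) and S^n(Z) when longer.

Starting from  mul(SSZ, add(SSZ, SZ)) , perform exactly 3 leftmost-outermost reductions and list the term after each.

  start: mul(SSZ, add(SSZ, SZ))
  →1  add(add(SSZ, SZ), mul(SZ, add(SSZ, SZ)))
  →2  add(S(add(SZ, SZ)), mul(SZ, add(SSZ, SZ)))
  →3  S(add(add(SZ, SZ), mul(SZ, add(SSZ, SZ))))

Answer: after 3 steps: S(add(add(SZ, SZ), mul(SZ, add(SSZ, SZ))))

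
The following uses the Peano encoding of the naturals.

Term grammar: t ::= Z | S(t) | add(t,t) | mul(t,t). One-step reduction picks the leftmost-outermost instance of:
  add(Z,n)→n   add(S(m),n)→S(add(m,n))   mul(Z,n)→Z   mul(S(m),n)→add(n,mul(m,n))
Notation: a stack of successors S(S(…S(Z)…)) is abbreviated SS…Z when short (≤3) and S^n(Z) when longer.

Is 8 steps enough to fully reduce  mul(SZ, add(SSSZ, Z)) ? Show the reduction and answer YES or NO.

Answer: NO — after 8 steps the term is S(S(S(add(Z, mul(Z, add(SSSZ, Z)))))), not yet normal

Reduction:
  start: mul(SZ, add(SSSZ, Z))
  →1  add(add(SSSZ, Z), mul(Z, add(SSSZ, Z)))
  →2  add(S(add(SSZ, Z)), mul(Z, add(SSSZ, Z)))
  →3  S(add(add(SSZ, Z), mul(Z, add(SSSZ, Z))))
  →4  S(add(S(add(SZ, Z)), mul(Z, add(SSSZ, Z))))
  →5  S(S(add(add(SZ, Z), mul(Z, add(SSSZ, Z)))))
  →6  S(S(add(S(add(Z, Z)), mul(Z, add(SSSZ, Z)))))
  →7  S(S(S(add(add(Z, Z), mul(Z, add(SSSZ, Z))))))
  →8  S(S(S(add(Z, mul(Z, add(SSSZ, Z))))))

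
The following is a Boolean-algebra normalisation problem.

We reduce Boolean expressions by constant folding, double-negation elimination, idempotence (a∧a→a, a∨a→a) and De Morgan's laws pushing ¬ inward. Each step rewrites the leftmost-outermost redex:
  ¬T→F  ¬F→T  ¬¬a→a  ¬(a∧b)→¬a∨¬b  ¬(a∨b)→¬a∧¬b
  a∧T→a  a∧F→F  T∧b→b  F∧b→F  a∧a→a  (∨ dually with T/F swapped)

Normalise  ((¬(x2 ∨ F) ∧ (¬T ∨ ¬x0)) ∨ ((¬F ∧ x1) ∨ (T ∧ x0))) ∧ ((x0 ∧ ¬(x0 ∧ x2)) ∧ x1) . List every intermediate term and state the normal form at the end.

  start: ((¬(x2 ∨ F) ∧ (¬T ∨ ¬x0)) ∨ ((¬F ∧ x1) ∨ (T ∧ x0))) ∧ ((x0 ∧ ¬(x0 ∧ x2)) ∧ x1)
  →1  (((¬x2 ∧ ¬F) ∧ (¬T ∨ ¬x0)) ∨ ((¬F ∧ x1) ∨ (T ∧ x0))) ∧ ((x0 ∧ ¬(x0 ∧ x2)) ∧ x1)
  →2  (((¬x2 ∧ T) ∧ (¬T ∨ ¬x0)) ∨ ((¬F ∧ x1) ∨ (T ∧ x0))) ∧ ((x0 ∧ ¬(x0 ∧ x2)) ∧ x1)
  →3  ((¬x2 ∧ (¬T ∨ ¬x0)) ∨ ((¬F ∧ x1) ∨ (T ∧ x0))) ∧ ((x0 ∧ ¬(x0 ∧ x2)) ∧ x1)
  →4  ((¬x2 ∧ (F ∨ ¬x0)) ∨ ((¬F ∧ x1) ∨ (T ∧ x0))) ∧ ((x0 ∧ ¬(x0 ∧ x2)) ∧ x1)
  →5  ((¬x2 ∧ ¬x0) ∨ ((¬F ∧ x1) ∨ (T ∧ x0))) ∧ ((x0 ∧ ¬(x0 ∧ x2)) ∧ x1)
  →6  ((¬x2 ∧ ¬x0) ∨ ((T ∧ x1) ∨ (T ∧ x0))) ∧ ((x0 ∧ ¬(x0 ∧ x2)) ∧ x1)
  →7  ((¬x2 ∧ ¬x0) ∨ (x1 ∨ (T ∧ x0))) ∧ ((x0 ∧ ¬(x0 ∧ x2)) ∧ x1)
  →8  ((¬x2 ∧ ¬x0) ∨ (x1 ∨ x0)) ∧ ((x0 ∧ ¬(x0 ∧ x2)) ∧ x1)
  →9  ((¬x2 ∧ ¬x0) ∨ (x1 ∨ x0)) ∧ ((x0 ∧ (¬x0 ∨ ¬x2)) ∧ x1)

Answer: normal form = ((¬x2 ∧ ¬x0) ∨ (x1 ∨ x0)) ∧ ((x0 ∧ (¬x0 ∨ ¬x2)) ∧ x1)  (in 9 steps)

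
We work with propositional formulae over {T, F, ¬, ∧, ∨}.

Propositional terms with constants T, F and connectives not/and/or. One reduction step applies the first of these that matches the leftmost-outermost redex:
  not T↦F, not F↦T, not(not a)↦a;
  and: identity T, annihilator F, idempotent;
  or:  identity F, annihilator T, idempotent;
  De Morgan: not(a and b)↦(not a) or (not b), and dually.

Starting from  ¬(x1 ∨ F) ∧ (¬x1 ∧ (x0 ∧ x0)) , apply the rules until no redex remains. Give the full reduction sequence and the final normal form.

  start: ¬(x1 ∨ F) ∧ (¬x1 ∧ (x0 ∧ x0))
  [1] (¬x1 ∧ ¬F) ∧ (¬x1 ∧ (x0 ∧ x0))
  [2] (¬x1 ∧ T) ∧ (¬x1 ∧ (x0 ∧ x0))
  [3] ¬x1 ∧ (¬x1 ∧ (x0 ∧ x0))
  [4] ¬x1 ∧ (¬x1 ∧ x0)

Answer: normal form = ¬x1 ∧ (¬x1 ∧ x0)  (in 4 steps)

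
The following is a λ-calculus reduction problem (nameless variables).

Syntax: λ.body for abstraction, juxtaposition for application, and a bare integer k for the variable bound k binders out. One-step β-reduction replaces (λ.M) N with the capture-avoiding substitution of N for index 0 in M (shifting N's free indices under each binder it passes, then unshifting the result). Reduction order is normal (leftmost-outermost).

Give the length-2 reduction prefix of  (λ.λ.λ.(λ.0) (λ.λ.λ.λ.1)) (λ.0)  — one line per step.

Answer: after 2 steps: λ.λ.λ.λ.λ.λ.1

Derivation:
  start: (λ.λ.λ.(λ.0) (λ.λ.λ.λ.1)) (λ.0)
  [1] λ.λ.(λ.0) (λ.λ.λ.λ.1)
  [2] λ.λ.λ.λ.λ.λ.1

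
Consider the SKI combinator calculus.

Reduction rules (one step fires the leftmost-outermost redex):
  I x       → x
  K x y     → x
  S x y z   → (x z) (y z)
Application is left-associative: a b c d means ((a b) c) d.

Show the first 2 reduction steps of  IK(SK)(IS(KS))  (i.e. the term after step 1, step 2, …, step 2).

Answer: after 2 steps: SK

Reduction:
  start: IK(SK)(IS(KS))
  [1] K(SK)(IS(KS))
  [2] SK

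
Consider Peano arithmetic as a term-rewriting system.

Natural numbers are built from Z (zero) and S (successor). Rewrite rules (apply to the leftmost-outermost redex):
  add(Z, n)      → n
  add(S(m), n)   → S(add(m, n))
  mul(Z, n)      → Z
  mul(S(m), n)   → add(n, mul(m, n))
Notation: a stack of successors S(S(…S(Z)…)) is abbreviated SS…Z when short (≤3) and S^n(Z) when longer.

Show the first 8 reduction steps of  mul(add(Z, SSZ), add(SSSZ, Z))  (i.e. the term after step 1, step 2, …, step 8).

  start: mul(add(Z, SSZ), add(SSSZ, Z))
  →1  mul(SSZ, add(SSSZ, Z))
  →2  add(add(SSSZ, Z), mul(SZ, add(SSSZ, Z)))
  →3  add(S(add(SSZ, Z)), mul(SZ, add(SSSZ, Z)))
  →4  S(add(add(SSZ, Z), mul(SZ, add(SSSZ, Z))))
  →5  S(add(S(add(SZ, Z)), mul(SZ, add(SSSZ, Z))))
  →6  S(S(add(add(SZ, Z), mul(SZ, add(SSSZ, Z)))))
  →7  S(S(add(S(add(Z, Z)), mul(SZ, add(SSSZ, Z)))))
  →8  S(S(S(add(add(Z, Z), mul(SZ, add(SSSZ, Z))))))

Answer: after 8 steps: S(S(S(add(add(Z, Z), mul(SZ, add(SSSZ, Z))))))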